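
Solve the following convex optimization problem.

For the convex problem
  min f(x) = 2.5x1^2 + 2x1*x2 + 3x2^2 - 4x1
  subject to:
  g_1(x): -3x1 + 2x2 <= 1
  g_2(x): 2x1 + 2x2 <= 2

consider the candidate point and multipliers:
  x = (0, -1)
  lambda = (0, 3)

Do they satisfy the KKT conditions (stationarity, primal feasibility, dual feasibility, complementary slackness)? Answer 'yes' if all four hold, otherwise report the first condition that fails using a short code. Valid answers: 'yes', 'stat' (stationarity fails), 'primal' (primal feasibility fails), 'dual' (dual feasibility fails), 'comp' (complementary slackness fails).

Gradient of f: grad f(x) = Q x + c = (-6, -6)
Constraint values g_i(x) = a_i^T x - b_i:
  g_1((0, -1)) = -3
  g_2((0, -1)) = -4
Stationarity residual: grad f(x) + sum_i lambda_i a_i = (0, 0)
  -> stationarity OK
Primal feasibility (all g_i <= 0): OK
Dual feasibility (all lambda_i >= 0): OK
Complementary slackness (lambda_i * g_i(x) = 0 for all i): FAILS

Verdict: the first failing condition is complementary_slackness -> comp.

comp


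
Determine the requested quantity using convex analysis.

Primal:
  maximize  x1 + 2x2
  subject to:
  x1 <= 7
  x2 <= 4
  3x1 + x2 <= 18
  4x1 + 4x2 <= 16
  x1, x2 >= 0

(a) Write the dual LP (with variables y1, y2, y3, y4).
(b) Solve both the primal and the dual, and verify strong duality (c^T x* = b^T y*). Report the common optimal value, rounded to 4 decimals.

The standard primal-dual pair for 'max c^T x s.t. A x <= b, x >= 0' is:
  Dual:  min b^T y  s.t.  A^T y >= c,  y >= 0.

So the dual LP is:
  minimize  7y1 + 4y2 + 18y3 + 16y4
  subject to:
    y1 + 3y3 + 4y4 >= 1
    y2 + y3 + 4y4 >= 2
    y1, y2, y3, y4 >= 0

Solving the primal: x* = (0, 4).
  primal value c^T x* = 8.
Solving the dual: y* = (0, 1, 0, 0.25).
  dual value b^T y* = 8.
Strong duality: c^T x* = b^T y*. Confirmed.

8


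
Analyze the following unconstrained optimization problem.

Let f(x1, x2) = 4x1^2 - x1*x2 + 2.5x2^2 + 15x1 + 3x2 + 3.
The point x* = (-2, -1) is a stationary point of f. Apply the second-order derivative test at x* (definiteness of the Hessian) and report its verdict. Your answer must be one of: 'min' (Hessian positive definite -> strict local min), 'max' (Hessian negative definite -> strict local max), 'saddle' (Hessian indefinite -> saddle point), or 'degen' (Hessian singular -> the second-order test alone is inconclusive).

Compute the Hessian H = grad^2 f:
  H = [[8, -1], [-1, 5]]
Verify stationarity: grad f(x*) = H x* + g = (0, 0).
Eigenvalues of H: 4.6972, 8.3028.
Both eigenvalues > 0, so H is positive definite -> x* is a strict local min.

min


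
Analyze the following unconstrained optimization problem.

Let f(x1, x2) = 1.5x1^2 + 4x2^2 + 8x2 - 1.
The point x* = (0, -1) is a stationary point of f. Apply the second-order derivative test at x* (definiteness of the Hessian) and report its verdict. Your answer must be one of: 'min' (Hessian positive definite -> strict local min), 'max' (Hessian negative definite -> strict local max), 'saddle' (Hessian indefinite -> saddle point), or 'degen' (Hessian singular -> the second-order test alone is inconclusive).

Compute the Hessian H = grad^2 f:
  H = [[3, 0], [0, 8]]
Verify stationarity: grad f(x*) = H x* + g = (0, 0).
Eigenvalues of H: 3, 8.
Both eigenvalues > 0, so H is positive definite -> x* is a strict local min.

min


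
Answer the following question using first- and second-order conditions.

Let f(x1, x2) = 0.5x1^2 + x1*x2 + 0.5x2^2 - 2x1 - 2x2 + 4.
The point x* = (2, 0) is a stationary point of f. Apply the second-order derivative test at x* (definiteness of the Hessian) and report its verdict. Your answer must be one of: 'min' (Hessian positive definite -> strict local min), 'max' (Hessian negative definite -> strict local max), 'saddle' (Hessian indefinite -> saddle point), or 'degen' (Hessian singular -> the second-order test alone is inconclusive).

Compute the Hessian H = grad^2 f:
  H = [[1, 1], [1, 1]]
Verify stationarity: grad f(x*) = H x* + g = (0, 0).
Eigenvalues of H: 0, 2.
H has a zero eigenvalue (singular; positive semidefinite but not definite), so H is neither positive definite, negative definite, nor indefinite. The second-order test alone is inconclusive -> degen.
(Indeed, f is constant along the null direction of H through x*, so x* is not a strict local extremum.)

degen


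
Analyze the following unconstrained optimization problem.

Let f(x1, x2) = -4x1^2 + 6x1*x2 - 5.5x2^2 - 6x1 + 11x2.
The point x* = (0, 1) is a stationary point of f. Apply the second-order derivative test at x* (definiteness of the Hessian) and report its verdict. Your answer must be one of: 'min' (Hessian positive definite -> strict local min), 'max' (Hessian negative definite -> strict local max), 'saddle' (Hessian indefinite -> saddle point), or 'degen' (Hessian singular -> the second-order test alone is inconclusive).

Compute the Hessian H = grad^2 f:
  H = [[-8, 6], [6, -11]]
Verify stationarity: grad f(x*) = H x* + g = (0, 0).
Eigenvalues of H: -15.6847, -3.3153.
Both eigenvalues < 0, so H is negative definite -> x* is a strict local max.

max


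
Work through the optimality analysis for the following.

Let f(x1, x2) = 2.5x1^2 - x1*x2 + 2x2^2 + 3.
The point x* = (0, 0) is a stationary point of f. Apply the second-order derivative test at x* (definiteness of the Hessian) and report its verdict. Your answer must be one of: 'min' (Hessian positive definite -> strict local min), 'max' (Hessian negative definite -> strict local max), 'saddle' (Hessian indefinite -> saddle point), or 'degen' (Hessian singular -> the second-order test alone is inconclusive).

Compute the Hessian H = grad^2 f:
  H = [[5, -1], [-1, 4]]
Verify stationarity: grad f(x*) = H x* + g = (0, 0).
Eigenvalues of H: 3.382, 5.618.
Both eigenvalues > 0, so H is positive definite -> x* is a strict local min.

min


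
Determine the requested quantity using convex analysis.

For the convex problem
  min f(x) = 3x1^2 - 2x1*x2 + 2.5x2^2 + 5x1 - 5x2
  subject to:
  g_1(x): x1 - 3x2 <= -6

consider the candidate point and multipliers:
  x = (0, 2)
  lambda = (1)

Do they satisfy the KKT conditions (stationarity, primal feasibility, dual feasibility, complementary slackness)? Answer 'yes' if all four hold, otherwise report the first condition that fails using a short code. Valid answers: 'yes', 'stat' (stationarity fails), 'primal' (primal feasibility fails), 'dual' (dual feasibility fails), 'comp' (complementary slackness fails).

Gradient of f: grad f(x) = Q x + c = (1, 5)
Constraint values g_i(x) = a_i^T x - b_i:
  g_1((0, 2)) = 0
Stationarity residual: grad f(x) + sum_i lambda_i a_i = (2, 2)
  -> stationarity FAILS
Primal feasibility (all g_i <= 0): OK
Dual feasibility (all lambda_i >= 0): OK
Complementary slackness (lambda_i * g_i(x) = 0 for all i): OK

Verdict: the first failing condition is stationarity -> stat.

stat


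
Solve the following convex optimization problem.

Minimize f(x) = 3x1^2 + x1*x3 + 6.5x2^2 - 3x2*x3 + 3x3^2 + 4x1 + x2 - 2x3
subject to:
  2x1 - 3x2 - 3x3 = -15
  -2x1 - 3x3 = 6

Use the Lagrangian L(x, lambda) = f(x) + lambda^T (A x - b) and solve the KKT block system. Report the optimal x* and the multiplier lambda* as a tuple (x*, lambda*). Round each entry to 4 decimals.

Form the Lagrangian:
  L(x, lambda) = (1/2) x^T Q x + c^T x + lambda^T (A x - b)
Stationarity (grad_x L = 0): Q x + c + A^T lambda = 0.
Primal feasibility: A x = b.

This gives the KKT block system:
  [ Q   A^T ] [ x     ]   [-c ]
  [ A    0  ] [ lambda ] = [ b ]

Solving the linear system:
  x*      = (-4.3602, 1.1863, 0.9068)
  lambda* = (4.5673, -6.06)
  f(x*)   = 43.4006

x* = (-4.3602, 1.1863, 0.9068), lambda* = (4.5673, -6.06)


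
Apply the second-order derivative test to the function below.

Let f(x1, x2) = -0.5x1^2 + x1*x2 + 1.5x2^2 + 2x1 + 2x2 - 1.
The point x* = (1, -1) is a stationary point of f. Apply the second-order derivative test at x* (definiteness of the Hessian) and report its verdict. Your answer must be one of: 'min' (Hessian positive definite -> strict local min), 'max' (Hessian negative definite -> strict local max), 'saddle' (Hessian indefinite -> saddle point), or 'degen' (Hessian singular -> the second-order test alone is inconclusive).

Compute the Hessian H = grad^2 f:
  H = [[-1, 1], [1, 3]]
Verify stationarity: grad f(x*) = H x* + g = (0, 0).
Eigenvalues of H: -1.2361, 3.2361.
Eigenvalues have mixed signs, so H is indefinite -> x* is a saddle point.

saddle


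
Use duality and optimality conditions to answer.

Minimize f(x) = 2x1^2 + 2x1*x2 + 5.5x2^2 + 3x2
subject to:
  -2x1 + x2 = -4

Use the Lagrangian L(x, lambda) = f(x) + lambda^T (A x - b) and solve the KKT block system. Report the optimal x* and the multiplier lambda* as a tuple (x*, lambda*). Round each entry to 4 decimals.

Form the Lagrangian:
  L(x, lambda) = (1/2) x^T Q x + c^T x + lambda^T (A x - b)
Stationarity (grad_x L = 0): Q x + c + A^T lambda = 0.
Primal feasibility: A x = b.

This gives the KKT block system:
  [ Q   A^T ] [ x     ]   [-c ]
  [ A    0  ] [ lambda ] = [ b ]

Solving the linear system:
  x*      = (1.6071, -0.7857)
  lambda* = (2.4286)
  f(x*)   = 3.6786

x* = (1.6071, -0.7857), lambda* = (2.4286)


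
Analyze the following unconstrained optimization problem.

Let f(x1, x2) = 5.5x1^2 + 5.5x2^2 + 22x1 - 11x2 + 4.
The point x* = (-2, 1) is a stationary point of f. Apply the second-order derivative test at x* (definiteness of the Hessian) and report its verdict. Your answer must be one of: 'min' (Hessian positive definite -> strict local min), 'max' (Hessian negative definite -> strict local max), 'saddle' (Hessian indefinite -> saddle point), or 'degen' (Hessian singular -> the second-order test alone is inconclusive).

Compute the Hessian H = grad^2 f:
  H = [[11, 0], [0, 11]]
Verify stationarity: grad f(x*) = H x* + g = (0, 0).
Eigenvalues of H: 11, 11.
Both eigenvalues > 0, so H is positive definite -> x* is a strict local min.

min


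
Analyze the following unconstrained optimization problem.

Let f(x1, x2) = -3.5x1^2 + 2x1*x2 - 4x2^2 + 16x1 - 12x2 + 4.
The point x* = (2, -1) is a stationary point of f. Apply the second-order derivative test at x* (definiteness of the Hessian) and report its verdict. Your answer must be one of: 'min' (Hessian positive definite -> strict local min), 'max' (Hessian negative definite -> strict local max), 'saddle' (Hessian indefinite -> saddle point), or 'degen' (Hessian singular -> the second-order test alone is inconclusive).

Compute the Hessian H = grad^2 f:
  H = [[-7, 2], [2, -8]]
Verify stationarity: grad f(x*) = H x* + g = (0, 0).
Eigenvalues of H: -9.5616, -5.4384.
Both eigenvalues < 0, so H is negative definite -> x* is a strict local max.

max


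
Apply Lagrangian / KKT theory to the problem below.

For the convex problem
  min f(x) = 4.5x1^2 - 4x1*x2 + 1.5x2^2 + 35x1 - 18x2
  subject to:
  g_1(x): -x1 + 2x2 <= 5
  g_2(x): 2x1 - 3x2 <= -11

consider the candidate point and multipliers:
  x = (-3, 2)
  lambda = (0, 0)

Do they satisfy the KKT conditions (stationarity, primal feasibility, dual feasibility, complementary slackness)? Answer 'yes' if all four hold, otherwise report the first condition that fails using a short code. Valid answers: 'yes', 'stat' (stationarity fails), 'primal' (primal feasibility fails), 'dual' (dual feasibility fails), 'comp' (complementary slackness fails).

Gradient of f: grad f(x) = Q x + c = (0, 0)
Constraint values g_i(x) = a_i^T x - b_i:
  g_1((-3, 2)) = 2
  g_2((-3, 2)) = -1
Stationarity residual: grad f(x) + sum_i lambda_i a_i = (0, 0)
  -> stationarity OK
Primal feasibility (all g_i <= 0): FAILS
Dual feasibility (all lambda_i >= 0): OK
Complementary slackness (lambda_i * g_i(x) = 0 for all i): OK

Verdict: the first failing condition is primal_feasibility -> primal.

primal


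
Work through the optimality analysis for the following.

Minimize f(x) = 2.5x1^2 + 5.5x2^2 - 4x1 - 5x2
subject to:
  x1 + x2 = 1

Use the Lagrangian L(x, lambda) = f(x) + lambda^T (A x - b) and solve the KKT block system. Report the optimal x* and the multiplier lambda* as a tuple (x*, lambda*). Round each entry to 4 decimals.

Form the Lagrangian:
  L(x, lambda) = (1/2) x^T Q x + c^T x + lambda^T (A x - b)
Stationarity (grad_x L = 0): Q x + c + A^T lambda = 0.
Primal feasibility: A x = b.

This gives the KKT block system:
  [ Q   A^T ] [ x     ]   [-c ]
  [ A    0  ] [ lambda ] = [ b ]

Solving the linear system:
  x*      = (0.625, 0.375)
  lambda* = (0.875)
  f(x*)   = -2.625

x* = (0.625, 0.375), lambda* = (0.875)


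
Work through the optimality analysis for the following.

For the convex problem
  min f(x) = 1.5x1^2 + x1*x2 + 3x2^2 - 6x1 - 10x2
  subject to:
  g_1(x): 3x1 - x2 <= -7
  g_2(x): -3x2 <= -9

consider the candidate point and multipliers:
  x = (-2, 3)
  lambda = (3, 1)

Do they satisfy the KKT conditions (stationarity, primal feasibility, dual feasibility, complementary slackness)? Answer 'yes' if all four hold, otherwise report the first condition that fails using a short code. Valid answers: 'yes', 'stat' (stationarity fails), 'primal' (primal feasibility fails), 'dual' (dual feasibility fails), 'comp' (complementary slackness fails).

Gradient of f: grad f(x) = Q x + c = (-9, 6)
Constraint values g_i(x) = a_i^T x - b_i:
  g_1((-2, 3)) = -2
  g_2((-2, 3)) = 0
Stationarity residual: grad f(x) + sum_i lambda_i a_i = (0, 0)
  -> stationarity OK
Primal feasibility (all g_i <= 0): OK
Dual feasibility (all lambda_i >= 0): OK
Complementary slackness (lambda_i * g_i(x) = 0 for all i): FAILS

Verdict: the first failing condition is complementary_slackness -> comp.

comp


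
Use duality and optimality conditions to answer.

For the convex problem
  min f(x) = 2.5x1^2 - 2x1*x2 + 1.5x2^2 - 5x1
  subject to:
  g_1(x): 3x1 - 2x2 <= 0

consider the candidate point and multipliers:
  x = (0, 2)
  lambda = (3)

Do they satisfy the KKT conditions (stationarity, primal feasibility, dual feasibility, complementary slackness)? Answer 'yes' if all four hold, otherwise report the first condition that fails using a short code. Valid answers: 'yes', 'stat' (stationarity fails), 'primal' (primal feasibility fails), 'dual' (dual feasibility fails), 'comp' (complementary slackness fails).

Gradient of f: grad f(x) = Q x + c = (-9, 6)
Constraint values g_i(x) = a_i^T x - b_i:
  g_1((0, 2)) = -4
Stationarity residual: grad f(x) + sum_i lambda_i a_i = (0, 0)
  -> stationarity OK
Primal feasibility (all g_i <= 0): OK
Dual feasibility (all lambda_i >= 0): OK
Complementary slackness (lambda_i * g_i(x) = 0 for all i): FAILS

Verdict: the first failing condition is complementary_slackness -> comp.

comp


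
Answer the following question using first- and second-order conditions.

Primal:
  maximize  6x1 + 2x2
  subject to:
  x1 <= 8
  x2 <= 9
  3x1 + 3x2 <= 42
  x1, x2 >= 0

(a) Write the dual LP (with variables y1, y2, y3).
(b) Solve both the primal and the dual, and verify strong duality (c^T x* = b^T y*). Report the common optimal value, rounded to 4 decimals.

The standard primal-dual pair for 'max c^T x s.t. A x <= b, x >= 0' is:
  Dual:  min b^T y  s.t.  A^T y >= c,  y >= 0.

So the dual LP is:
  minimize  8y1 + 9y2 + 42y3
  subject to:
    y1 + 3y3 >= 6
    y2 + 3y3 >= 2
    y1, y2, y3 >= 0

Solving the primal: x* = (8, 6).
  primal value c^T x* = 60.
Solving the dual: y* = (4, 0, 0.6667).
  dual value b^T y* = 60.
Strong duality: c^T x* = b^T y*. Confirmed.

60


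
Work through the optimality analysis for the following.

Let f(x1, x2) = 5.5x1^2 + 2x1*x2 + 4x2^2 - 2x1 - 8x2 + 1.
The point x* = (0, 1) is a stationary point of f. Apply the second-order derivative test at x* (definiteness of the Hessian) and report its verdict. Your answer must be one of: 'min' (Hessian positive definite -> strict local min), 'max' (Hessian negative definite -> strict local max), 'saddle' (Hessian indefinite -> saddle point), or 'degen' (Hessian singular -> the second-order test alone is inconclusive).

Compute the Hessian H = grad^2 f:
  H = [[11, 2], [2, 8]]
Verify stationarity: grad f(x*) = H x* + g = (0, 0).
Eigenvalues of H: 7, 12.
Both eigenvalues > 0, so H is positive definite -> x* is a strict local min.

min


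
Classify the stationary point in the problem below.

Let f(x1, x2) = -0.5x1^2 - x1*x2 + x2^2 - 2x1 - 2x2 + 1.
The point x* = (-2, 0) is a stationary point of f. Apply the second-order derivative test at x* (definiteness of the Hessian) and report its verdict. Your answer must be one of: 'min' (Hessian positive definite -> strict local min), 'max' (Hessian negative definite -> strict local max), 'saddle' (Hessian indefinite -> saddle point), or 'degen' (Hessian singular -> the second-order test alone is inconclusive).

Compute the Hessian H = grad^2 f:
  H = [[-1, -1], [-1, 2]]
Verify stationarity: grad f(x*) = H x* + g = (0, 0).
Eigenvalues of H: -1.3028, 2.3028.
Eigenvalues have mixed signs, so H is indefinite -> x* is a saddle point.

saddle


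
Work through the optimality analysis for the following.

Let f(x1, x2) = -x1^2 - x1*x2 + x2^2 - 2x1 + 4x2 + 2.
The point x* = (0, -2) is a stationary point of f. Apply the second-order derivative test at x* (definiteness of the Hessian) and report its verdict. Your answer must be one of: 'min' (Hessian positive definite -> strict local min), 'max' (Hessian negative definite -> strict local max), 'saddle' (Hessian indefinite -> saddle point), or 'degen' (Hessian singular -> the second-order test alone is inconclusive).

Compute the Hessian H = grad^2 f:
  H = [[-2, -1], [-1, 2]]
Verify stationarity: grad f(x*) = H x* + g = (0, 0).
Eigenvalues of H: -2.2361, 2.2361.
Eigenvalues have mixed signs, so H is indefinite -> x* is a saddle point.

saddle


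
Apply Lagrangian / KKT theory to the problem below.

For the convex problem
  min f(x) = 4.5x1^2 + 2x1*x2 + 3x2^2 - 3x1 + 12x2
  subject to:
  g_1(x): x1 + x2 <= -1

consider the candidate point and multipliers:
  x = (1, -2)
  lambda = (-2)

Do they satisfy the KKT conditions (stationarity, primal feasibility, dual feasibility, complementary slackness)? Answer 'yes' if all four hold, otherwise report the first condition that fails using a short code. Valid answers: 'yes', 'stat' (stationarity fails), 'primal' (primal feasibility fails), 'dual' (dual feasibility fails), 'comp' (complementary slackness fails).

Gradient of f: grad f(x) = Q x + c = (2, 2)
Constraint values g_i(x) = a_i^T x - b_i:
  g_1((1, -2)) = 0
Stationarity residual: grad f(x) + sum_i lambda_i a_i = (0, 0)
  -> stationarity OK
Primal feasibility (all g_i <= 0): OK
Dual feasibility (all lambda_i >= 0): FAILS
Complementary slackness (lambda_i * g_i(x) = 0 for all i): OK

Verdict: the first failing condition is dual_feasibility -> dual.

dual


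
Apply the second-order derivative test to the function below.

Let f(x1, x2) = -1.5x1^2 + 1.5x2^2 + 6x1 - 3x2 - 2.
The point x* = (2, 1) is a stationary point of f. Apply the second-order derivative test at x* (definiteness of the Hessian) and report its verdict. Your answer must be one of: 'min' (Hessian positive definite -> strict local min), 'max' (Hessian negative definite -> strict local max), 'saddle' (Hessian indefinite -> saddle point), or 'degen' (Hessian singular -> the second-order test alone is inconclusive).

Compute the Hessian H = grad^2 f:
  H = [[-3, 0], [0, 3]]
Verify stationarity: grad f(x*) = H x* + g = (0, 0).
Eigenvalues of H: -3, 3.
Eigenvalues have mixed signs, so H is indefinite -> x* is a saddle point.

saddle


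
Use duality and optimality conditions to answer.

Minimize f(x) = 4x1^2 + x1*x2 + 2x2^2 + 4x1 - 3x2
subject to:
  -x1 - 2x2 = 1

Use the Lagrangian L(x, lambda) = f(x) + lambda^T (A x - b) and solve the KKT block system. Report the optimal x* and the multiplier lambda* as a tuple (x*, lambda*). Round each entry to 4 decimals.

Form the Lagrangian:
  L(x, lambda) = (1/2) x^T Q x + c^T x + lambda^T (A x - b)
Stationarity (grad_x L = 0): Q x + c + A^T lambda = 0.
Primal feasibility: A x = b.

This gives the KKT block system:
  [ Q   A^T ] [ x     ]   [-c ]
  [ A    0  ] [ lambda ] = [ b ]

Solving the linear system:
  x*      = (-0.75, -0.125)
  lambda* = (-2.125)
  f(x*)   = -0.25

x* = (-0.75, -0.125), lambda* = (-2.125)


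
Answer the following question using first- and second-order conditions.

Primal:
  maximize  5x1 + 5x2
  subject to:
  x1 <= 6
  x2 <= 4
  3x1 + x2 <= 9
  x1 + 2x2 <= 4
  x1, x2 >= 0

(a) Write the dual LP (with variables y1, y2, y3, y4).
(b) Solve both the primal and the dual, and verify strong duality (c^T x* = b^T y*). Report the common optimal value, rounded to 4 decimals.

The standard primal-dual pair for 'max c^T x s.t. A x <= b, x >= 0' is:
  Dual:  min b^T y  s.t.  A^T y >= c,  y >= 0.

So the dual LP is:
  minimize  6y1 + 4y2 + 9y3 + 4y4
  subject to:
    y1 + 3y3 + y4 >= 5
    y2 + y3 + 2y4 >= 5
    y1, y2, y3, y4 >= 0

Solving the primal: x* = (2.8, 0.6).
  primal value c^T x* = 17.
Solving the dual: y* = (0, 0, 1, 2).
  dual value b^T y* = 17.
Strong duality: c^T x* = b^T y*. Confirmed.

17


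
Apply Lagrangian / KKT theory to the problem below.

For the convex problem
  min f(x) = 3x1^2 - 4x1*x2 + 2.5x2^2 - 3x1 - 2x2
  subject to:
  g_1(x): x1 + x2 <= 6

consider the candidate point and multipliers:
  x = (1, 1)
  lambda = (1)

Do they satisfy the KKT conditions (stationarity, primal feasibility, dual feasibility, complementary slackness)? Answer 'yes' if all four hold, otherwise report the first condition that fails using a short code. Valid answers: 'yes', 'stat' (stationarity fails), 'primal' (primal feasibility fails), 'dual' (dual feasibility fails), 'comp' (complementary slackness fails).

Gradient of f: grad f(x) = Q x + c = (-1, -1)
Constraint values g_i(x) = a_i^T x - b_i:
  g_1((1, 1)) = -4
Stationarity residual: grad f(x) + sum_i lambda_i a_i = (0, 0)
  -> stationarity OK
Primal feasibility (all g_i <= 0): OK
Dual feasibility (all lambda_i >= 0): OK
Complementary slackness (lambda_i * g_i(x) = 0 for all i): FAILS

Verdict: the first failing condition is complementary_slackness -> comp.

comp


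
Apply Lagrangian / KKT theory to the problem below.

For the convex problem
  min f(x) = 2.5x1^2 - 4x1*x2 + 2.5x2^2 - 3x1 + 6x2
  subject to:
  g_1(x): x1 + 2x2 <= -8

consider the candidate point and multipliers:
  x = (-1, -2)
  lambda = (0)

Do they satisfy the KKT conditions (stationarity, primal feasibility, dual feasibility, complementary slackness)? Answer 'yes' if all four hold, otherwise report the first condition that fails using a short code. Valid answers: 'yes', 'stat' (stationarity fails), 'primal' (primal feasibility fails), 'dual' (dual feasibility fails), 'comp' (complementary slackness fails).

Gradient of f: grad f(x) = Q x + c = (0, 0)
Constraint values g_i(x) = a_i^T x - b_i:
  g_1((-1, -2)) = 3
Stationarity residual: grad f(x) + sum_i lambda_i a_i = (0, 0)
  -> stationarity OK
Primal feasibility (all g_i <= 0): FAILS
Dual feasibility (all lambda_i >= 0): OK
Complementary slackness (lambda_i * g_i(x) = 0 for all i): OK

Verdict: the first failing condition is primal_feasibility -> primal.

primal


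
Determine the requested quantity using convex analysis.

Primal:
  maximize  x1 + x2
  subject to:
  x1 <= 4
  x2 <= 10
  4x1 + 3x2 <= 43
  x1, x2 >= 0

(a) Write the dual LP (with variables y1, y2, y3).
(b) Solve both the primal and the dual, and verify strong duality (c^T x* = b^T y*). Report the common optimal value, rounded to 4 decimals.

The standard primal-dual pair for 'max c^T x s.t. A x <= b, x >= 0' is:
  Dual:  min b^T y  s.t.  A^T y >= c,  y >= 0.

So the dual LP is:
  minimize  4y1 + 10y2 + 43y3
  subject to:
    y1 + 4y3 >= 1
    y2 + 3y3 >= 1
    y1, y2, y3 >= 0

Solving the primal: x* = (3.25, 10).
  primal value c^T x* = 13.25.
Solving the dual: y* = (0, 0.25, 0.25).
  dual value b^T y* = 13.25.
Strong duality: c^T x* = b^T y*. Confirmed.

13.25


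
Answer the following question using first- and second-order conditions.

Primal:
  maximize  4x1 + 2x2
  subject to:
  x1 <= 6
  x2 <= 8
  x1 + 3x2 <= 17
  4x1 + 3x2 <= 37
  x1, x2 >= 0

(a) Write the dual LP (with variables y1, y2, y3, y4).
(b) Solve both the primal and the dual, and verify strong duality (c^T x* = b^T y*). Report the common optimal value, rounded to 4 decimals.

The standard primal-dual pair for 'max c^T x s.t. A x <= b, x >= 0' is:
  Dual:  min b^T y  s.t.  A^T y >= c,  y >= 0.

So the dual LP is:
  minimize  6y1 + 8y2 + 17y3 + 37y4
  subject to:
    y1 + y3 + 4y4 >= 4
    y2 + 3y3 + 3y4 >= 2
    y1, y2, y3, y4 >= 0

Solving the primal: x* = (6, 3.6667).
  primal value c^T x* = 31.3333.
Solving the dual: y* = (3.3333, 0, 0.6667, 0).
  dual value b^T y* = 31.3333.
Strong duality: c^T x* = b^T y*. Confirmed.

31.3333


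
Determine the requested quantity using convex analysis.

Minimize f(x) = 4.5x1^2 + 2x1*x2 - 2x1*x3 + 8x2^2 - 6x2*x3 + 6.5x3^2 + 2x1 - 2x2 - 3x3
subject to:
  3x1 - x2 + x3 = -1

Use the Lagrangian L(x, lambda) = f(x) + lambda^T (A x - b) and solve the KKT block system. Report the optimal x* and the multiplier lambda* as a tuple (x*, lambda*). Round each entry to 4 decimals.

Form the Lagrangian:
  L(x, lambda) = (1/2) x^T Q x + c^T x + lambda^T (A x - b)
Stationarity (grad_x L = 0): Q x + c + A^T lambda = 0.
Primal feasibility: A x = b.

This gives the KKT block system:
  [ Q   A^T ] [ x     ]   [-c ]
  [ A    0  ] [ lambda ] = [ b ]

Solving the linear system:
  x*      = (-0.3318, 0.2961, 0.2913)
  lambda* = (0.3255)
  f(x*)   = -0.9021

x* = (-0.3318, 0.2961, 0.2913), lambda* = (0.3255)


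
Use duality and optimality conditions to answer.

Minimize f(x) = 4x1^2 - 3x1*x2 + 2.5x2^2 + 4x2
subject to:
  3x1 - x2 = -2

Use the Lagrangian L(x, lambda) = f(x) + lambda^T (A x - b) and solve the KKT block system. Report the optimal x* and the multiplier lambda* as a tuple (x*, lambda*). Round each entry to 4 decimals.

Form the Lagrangian:
  L(x, lambda) = (1/2) x^T Q x + c^T x + lambda^T (A x - b)
Stationarity (grad_x L = 0): Q x + c + A^T lambda = 0.
Primal feasibility: A x = b.

This gives the KKT block system:
  [ Q   A^T ] [ x     ]   [-c ]
  [ A    0  ] [ lambda ] = [ b ]

Solving the linear system:
  x*      = (-1.0286, -1.0857)
  lambda* = (1.6571)
  f(x*)   = -0.5143

x* = (-1.0286, -1.0857), lambda* = (1.6571)


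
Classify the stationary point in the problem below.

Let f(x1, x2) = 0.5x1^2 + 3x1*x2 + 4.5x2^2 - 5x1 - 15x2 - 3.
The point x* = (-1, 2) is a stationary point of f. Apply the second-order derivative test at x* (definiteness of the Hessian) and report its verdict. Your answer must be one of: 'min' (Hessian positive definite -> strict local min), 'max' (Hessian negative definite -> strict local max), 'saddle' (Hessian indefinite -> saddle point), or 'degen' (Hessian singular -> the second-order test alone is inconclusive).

Compute the Hessian H = grad^2 f:
  H = [[1, 3], [3, 9]]
Verify stationarity: grad f(x*) = H x* + g = (0, 0).
Eigenvalues of H: 0, 10.
H has a zero eigenvalue (singular; positive semidefinite but not definite), so H is neither positive definite, negative definite, nor indefinite. The second-order test alone is inconclusive -> degen.
(Indeed, f is constant along the null direction of H through x*, so x* is not a strict local extremum.)

degen


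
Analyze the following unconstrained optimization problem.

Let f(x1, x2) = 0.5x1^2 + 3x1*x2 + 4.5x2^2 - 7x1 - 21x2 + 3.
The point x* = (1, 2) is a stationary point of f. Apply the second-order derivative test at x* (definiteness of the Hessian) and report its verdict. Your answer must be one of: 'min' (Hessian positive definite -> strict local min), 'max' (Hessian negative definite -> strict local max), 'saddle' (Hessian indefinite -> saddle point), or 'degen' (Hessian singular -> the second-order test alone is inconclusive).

Compute the Hessian H = grad^2 f:
  H = [[1, 3], [3, 9]]
Verify stationarity: grad f(x*) = H x* + g = (0, 0).
Eigenvalues of H: 0, 10.
H has a zero eigenvalue (singular; positive semidefinite but not definite), so H is neither positive definite, negative definite, nor indefinite. The second-order test alone is inconclusive -> degen.
(Indeed, f is constant along the null direction of H through x*, so x* is not a strict local extremum.)

degen


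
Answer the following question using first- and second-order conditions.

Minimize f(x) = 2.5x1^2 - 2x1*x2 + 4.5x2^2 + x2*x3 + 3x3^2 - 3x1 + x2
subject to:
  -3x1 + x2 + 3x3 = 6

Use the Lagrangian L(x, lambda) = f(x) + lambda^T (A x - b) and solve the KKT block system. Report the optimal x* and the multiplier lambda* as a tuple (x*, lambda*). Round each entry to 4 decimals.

Form the Lagrangian:
  L(x, lambda) = (1/2) x^T Q x + c^T x + lambda^T (A x - b)
Stationarity (grad_x L = 0): Q x + c + A^T lambda = 0.
Primal feasibility: A x = b.

This gives the KKT block system:
  [ Q   A^T ] [ x     ]   [-c ]
  [ A    0  ] [ lambda ] = [ b ]

Solving the linear system:
  x*      = (-0.8667, -0.1778, 1.1926)
  lambda* = (-2.3259)
  f(x*)   = 8.1889

x* = (-0.8667, -0.1778, 1.1926), lambda* = (-2.3259)


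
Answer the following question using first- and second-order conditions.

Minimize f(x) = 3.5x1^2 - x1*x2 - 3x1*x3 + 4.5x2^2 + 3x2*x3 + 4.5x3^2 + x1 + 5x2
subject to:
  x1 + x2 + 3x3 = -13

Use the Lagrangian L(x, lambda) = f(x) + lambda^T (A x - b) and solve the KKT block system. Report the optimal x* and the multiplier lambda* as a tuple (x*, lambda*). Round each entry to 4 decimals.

Form the Lagrangian:
  L(x, lambda) = (1/2) x^T Q x + c^T x + lambda^T (A x - b)
Stationarity (grad_x L = 0): Q x + c + A^T lambda = 0.
Primal feasibility: A x = b.

This gives the KKT block system:
  [ Q   A^T ] [ x     ]   [-c ]
  [ A    0  ] [ lambda ] = [ b ]

Solving the linear system:
  x*      = (-2.7, -0.625, -3.225)
  lambda* = (7.6)
  f(x*)   = 46.4875

x* = (-2.7, -0.625, -3.225), lambda* = (7.6)


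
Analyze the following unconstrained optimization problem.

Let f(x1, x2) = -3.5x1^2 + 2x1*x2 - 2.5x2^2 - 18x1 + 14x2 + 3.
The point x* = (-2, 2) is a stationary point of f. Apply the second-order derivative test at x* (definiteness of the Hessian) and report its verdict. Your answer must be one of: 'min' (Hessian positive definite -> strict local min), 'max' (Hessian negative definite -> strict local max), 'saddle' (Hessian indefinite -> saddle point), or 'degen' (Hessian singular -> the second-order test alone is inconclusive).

Compute the Hessian H = grad^2 f:
  H = [[-7, 2], [2, -5]]
Verify stationarity: grad f(x*) = H x* + g = (0, 0).
Eigenvalues of H: -8.2361, -3.7639.
Both eigenvalues < 0, so H is negative definite -> x* is a strict local max.

max


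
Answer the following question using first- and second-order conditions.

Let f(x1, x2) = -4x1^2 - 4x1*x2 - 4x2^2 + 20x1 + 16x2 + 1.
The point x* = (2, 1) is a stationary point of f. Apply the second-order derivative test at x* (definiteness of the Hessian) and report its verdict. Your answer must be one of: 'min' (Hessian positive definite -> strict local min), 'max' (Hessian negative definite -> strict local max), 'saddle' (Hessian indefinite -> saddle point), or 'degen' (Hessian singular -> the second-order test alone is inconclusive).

Compute the Hessian H = grad^2 f:
  H = [[-8, -4], [-4, -8]]
Verify stationarity: grad f(x*) = H x* + g = (0, 0).
Eigenvalues of H: -12, -4.
Both eigenvalues < 0, so H is negative definite -> x* is a strict local max.

max


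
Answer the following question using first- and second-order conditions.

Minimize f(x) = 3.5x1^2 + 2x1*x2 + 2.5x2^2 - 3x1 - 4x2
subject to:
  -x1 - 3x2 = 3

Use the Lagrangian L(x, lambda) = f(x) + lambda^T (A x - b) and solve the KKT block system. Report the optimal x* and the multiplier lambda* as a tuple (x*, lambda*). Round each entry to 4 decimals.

Form the Lagrangian:
  L(x, lambda) = (1/2) x^T Q x + c^T x + lambda^T (A x - b)
Stationarity (grad_x L = 0): Q x + c + A^T lambda = 0.
Primal feasibility: A x = b.

This gives the KKT block system:
  [ Q   A^T ] [ x     ]   [-c ]
  [ A    0  ] [ lambda ] = [ b ]

Solving the linear system:
  x*      = (0.3214, -1.1071)
  lambda* = (-2.9643)
  f(x*)   = 6.1786

x* = (0.3214, -1.1071), lambda* = (-2.9643)


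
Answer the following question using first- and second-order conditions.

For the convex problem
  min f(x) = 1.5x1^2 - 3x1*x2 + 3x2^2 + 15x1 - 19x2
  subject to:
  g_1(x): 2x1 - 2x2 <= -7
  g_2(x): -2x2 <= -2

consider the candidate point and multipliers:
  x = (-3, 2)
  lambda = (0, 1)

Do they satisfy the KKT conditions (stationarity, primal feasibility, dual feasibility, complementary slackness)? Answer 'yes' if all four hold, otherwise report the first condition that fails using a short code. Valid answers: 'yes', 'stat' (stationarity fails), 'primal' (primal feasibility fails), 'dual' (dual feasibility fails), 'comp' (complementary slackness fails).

Gradient of f: grad f(x) = Q x + c = (0, 2)
Constraint values g_i(x) = a_i^T x - b_i:
  g_1((-3, 2)) = -3
  g_2((-3, 2)) = -2
Stationarity residual: grad f(x) + sum_i lambda_i a_i = (0, 0)
  -> stationarity OK
Primal feasibility (all g_i <= 0): OK
Dual feasibility (all lambda_i >= 0): OK
Complementary slackness (lambda_i * g_i(x) = 0 for all i): FAILS

Verdict: the first failing condition is complementary_slackness -> comp.

comp


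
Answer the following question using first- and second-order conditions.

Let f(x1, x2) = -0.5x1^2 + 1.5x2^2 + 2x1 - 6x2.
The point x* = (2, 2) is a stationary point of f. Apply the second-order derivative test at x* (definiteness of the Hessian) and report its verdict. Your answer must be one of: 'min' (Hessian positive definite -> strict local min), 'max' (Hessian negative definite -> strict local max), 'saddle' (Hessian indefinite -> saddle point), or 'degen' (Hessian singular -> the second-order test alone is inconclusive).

Compute the Hessian H = grad^2 f:
  H = [[-1, 0], [0, 3]]
Verify stationarity: grad f(x*) = H x* + g = (0, 0).
Eigenvalues of H: -1, 3.
Eigenvalues have mixed signs, so H is indefinite -> x* is a saddle point.

saddle


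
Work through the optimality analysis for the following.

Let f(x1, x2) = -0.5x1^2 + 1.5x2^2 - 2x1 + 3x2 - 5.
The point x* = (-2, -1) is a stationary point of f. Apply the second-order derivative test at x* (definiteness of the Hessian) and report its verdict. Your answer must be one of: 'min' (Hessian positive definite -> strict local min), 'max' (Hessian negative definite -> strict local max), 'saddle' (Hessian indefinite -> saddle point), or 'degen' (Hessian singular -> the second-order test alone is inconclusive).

Compute the Hessian H = grad^2 f:
  H = [[-1, 0], [0, 3]]
Verify stationarity: grad f(x*) = H x* + g = (0, 0).
Eigenvalues of H: -1, 3.
Eigenvalues have mixed signs, so H is indefinite -> x* is a saddle point.

saddle


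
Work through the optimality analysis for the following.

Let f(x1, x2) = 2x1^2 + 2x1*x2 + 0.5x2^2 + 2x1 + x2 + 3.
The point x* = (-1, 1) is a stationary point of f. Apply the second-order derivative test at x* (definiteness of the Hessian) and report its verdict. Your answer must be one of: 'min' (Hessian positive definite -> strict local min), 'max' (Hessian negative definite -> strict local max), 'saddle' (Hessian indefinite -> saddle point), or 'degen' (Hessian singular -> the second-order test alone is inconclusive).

Compute the Hessian H = grad^2 f:
  H = [[4, 2], [2, 1]]
Verify stationarity: grad f(x*) = H x* + g = (0, 0).
Eigenvalues of H: 0, 5.
H has a zero eigenvalue (singular; positive semidefinite but not definite), so H is neither positive definite, negative definite, nor indefinite. The second-order test alone is inconclusive -> degen.
(Indeed, f is constant along the null direction of H through x*, so x* is not a strict local extremum.)

degen


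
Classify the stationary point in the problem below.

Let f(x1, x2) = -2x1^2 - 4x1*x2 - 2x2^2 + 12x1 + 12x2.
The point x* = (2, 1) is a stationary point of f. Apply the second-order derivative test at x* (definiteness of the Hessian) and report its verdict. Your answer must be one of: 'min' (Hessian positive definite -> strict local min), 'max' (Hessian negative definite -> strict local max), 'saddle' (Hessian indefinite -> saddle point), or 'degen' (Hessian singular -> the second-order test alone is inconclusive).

Compute the Hessian H = grad^2 f:
  H = [[-4, -4], [-4, -4]]
Verify stationarity: grad f(x*) = H x* + g = (0, 0).
Eigenvalues of H: -8, 0.
H has a zero eigenvalue (singular; negative semidefinite but not definite), so H is neither positive definite, negative definite, nor indefinite. The second-order test alone is inconclusive -> degen.
(Indeed, f is constant along the null direction of H through x*, so x* is not a strict local extremum.)

degen


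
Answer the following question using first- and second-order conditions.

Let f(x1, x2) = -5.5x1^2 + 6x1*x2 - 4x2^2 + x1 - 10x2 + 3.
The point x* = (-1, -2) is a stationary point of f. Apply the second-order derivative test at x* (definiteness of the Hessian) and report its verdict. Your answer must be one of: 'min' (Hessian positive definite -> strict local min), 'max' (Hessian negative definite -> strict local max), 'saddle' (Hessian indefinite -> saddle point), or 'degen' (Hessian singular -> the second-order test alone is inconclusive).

Compute the Hessian H = grad^2 f:
  H = [[-11, 6], [6, -8]]
Verify stationarity: grad f(x*) = H x* + g = (0, 0).
Eigenvalues of H: -15.6847, -3.3153.
Both eigenvalues < 0, so H is negative definite -> x* is a strict local max.

max


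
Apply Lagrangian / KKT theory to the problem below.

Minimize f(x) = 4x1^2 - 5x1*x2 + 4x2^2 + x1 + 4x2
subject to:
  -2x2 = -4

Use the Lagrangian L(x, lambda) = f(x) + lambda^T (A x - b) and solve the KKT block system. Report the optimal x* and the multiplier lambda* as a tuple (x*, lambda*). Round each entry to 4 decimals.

Form the Lagrangian:
  L(x, lambda) = (1/2) x^T Q x + c^T x + lambda^T (A x - b)
Stationarity (grad_x L = 0): Q x + c + A^T lambda = 0.
Primal feasibility: A x = b.

This gives the KKT block system:
  [ Q   A^T ] [ x     ]   [-c ]
  [ A    0  ] [ lambda ] = [ b ]

Solving the linear system:
  x*      = (1.125, 2)
  lambda* = (7.1875)
  f(x*)   = 18.9375

x* = (1.125, 2), lambda* = (7.1875)


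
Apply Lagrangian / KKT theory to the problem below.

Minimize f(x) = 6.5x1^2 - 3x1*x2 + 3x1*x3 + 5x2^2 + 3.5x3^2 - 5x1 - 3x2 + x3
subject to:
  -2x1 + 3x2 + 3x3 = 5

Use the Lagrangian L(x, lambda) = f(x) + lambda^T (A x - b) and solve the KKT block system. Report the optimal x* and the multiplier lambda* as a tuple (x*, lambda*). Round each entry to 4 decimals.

Form the Lagrangian:
  L(x, lambda) = (1/2) x^T Q x + c^T x + lambda^T (A x - b)
Stationarity (grad_x L = 0): Q x + c + A^T lambda = 0.
Primal feasibility: A x = b.

This gives the KKT block system:
  [ Q   A^T ] [ x     ]   [-c ]
  [ A    0  ] [ lambda ] = [ b ]

Solving the linear system:
  x*      = (0.1033, 0.9864, 0.7491)
  lambda* = (-2.1846)
  f(x*)   = 4.0984

x* = (0.1033, 0.9864, 0.7491), lambda* = (-2.1846)


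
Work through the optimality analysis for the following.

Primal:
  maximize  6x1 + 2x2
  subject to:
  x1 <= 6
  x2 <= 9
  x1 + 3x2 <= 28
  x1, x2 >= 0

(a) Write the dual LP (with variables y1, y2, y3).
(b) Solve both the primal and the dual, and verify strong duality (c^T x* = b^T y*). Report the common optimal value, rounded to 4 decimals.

The standard primal-dual pair for 'max c^T x s.t. A x <= b, x >= 0' is:
  Dual:  min b^T y  s.t.  A^T y >= c,  y >= 0.

So the dual LP is:
  minimize  6y1 + 9y2 + 28y3
  subject to:
    y1 + y3 >= 6
    y2 + 3y3 >= 2
    y1, y2, y3 >= 0

Solving the primal: x* = (6, 7.3333).
  primal value c^T x* = 50.6667.
Solving the dual: y* = (5.3333, 0, 0.6667).
  dual value b^T y* = 50.6667.
Strong duality: c^T x* = b^T y*. Confirmed.

50.6667


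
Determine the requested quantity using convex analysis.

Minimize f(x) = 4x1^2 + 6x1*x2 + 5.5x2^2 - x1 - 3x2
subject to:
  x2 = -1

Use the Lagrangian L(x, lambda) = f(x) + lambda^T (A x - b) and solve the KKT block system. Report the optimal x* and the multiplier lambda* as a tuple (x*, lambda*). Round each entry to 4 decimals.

Form the Lagrangian:
  L(x, lambda) = (1/2) x^T Q x + c^T x + lambda^T (A x - b)
Stationarity (grad_x L = 0): Q x + c + A^T lambda = 0.
Primal feasibility: A x = b.

This gives the KKT block system:
  [ Q   A^T ] [ x     ]   [-c ]
  [ A    0  ] [ lambda ] = [ b ]

Solving the linear system:
  x*      = (0.875, -1)
  lambda* = (8.75)
  f(x*)   = 5.4375

x* = (0.875, -1), lambda* = (8.75)
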